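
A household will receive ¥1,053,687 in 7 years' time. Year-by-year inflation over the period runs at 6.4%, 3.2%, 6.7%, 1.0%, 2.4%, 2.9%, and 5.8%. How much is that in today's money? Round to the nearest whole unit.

Price-level factor over 7 years: 1.064 × 1.032 × 1.067 × 1.010 × 1.024 × 1.029 × 1.058 ≈ 1.3191923299.
Purchasing power today: ¥1,053,687 divided by that factor.

¥798,736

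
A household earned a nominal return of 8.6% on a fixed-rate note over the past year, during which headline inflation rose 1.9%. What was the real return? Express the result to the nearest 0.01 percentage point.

6.58%

Real return via the Fisher equation: (1 + 8.6%)/(1 + 1.9%) − 1 = 1.086/1.019 − 1 ≈ 0.06575.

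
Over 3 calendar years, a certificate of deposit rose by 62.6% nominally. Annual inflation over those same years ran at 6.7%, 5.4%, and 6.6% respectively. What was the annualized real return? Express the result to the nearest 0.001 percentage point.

Cumulative inflation factor: 1.067 × 1.054 × 1.066 ≈ 1.19884.
Nominal growth factor: 1.62600. Real growth factor = 1.62600 / 1.19884 ≈ 1.35631.
Annualized: 1.35631^(1/3) − 1 ≈ 0.10693.

10.693%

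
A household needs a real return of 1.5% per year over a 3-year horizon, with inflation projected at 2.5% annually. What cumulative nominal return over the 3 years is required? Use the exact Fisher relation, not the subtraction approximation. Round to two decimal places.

12.61%

Required annual nominal rate: (1+1.5%)(1+2.5%) − 1 = 4.0375%.
Cumulative over 3 years: (1 + 0.040375)^3 − 1 ≈ 0.12608.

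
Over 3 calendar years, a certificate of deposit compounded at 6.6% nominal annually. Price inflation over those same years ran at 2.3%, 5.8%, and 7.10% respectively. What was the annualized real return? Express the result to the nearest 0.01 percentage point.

Cumulative inflation factor: 1.023 × 1.058 × 1.0710 ≈ 1.15918.
Nominal growth factor: 1.21136. Real growth factor = 1.21136 / 1.15918 ≈ 1.04501.
Annualized: 1.04501^(1/3) − 1 ≈ 0.01478.

1.48%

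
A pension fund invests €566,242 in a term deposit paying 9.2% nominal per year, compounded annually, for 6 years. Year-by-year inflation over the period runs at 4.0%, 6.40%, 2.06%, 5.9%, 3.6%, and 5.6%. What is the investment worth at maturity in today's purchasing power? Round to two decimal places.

Nominal value at maturity: €566,242 × (1 + 9.2%)^6 ≈ €960,147.40.
Price-level factor over 6 years: 1.040 × 1.0640 × 1.0206 × 1.059 × 1.036 × 1.056 ≈ 1.3084290112.
The maturity value deflated by that factor is the answer in today's purchasing power.

€733,816.96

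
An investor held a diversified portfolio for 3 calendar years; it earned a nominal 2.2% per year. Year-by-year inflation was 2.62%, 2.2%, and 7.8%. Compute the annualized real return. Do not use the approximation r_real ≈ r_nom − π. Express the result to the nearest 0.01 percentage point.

-1.90%

Cumulative inflation factor: 1.0262 × 1.022 × 1.078 ≈ 1.13058.
Nominal growth factor: 1.06746. Real growth factor = 1.06746 / 1.13058 ≈ 0.94417.
Annualized: 0.94417^(1/3) − 1 ≈ -0.01897.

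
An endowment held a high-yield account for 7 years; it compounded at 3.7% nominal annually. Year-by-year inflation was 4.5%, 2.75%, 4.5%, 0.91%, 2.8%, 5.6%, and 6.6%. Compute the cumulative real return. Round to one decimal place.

-1.6%

Cumulative inflation factor: 1.045 × 1.0275 × 1.045 × 1.0091 × 1.028 × 1.056 × 1.066 ≈ 1.31028.
Nominal growth factor: 1.28959. Real growth factor = 1.28959 / 1.31028 ≈ 0.98421.
Total real return ≈ -1.5788%.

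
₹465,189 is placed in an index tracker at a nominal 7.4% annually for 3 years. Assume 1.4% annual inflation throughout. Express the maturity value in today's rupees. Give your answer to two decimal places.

Nominal value at maturity: ₹465,189 × (1 + 7.4%)^3 ≈ ₹576,291.59.
Price-level factor over 3 years: (1 + 1.4%)^3 = 1.042590744.
The maturity value deflated by that factor is the answer in today's purchasing power.

₹552,749.57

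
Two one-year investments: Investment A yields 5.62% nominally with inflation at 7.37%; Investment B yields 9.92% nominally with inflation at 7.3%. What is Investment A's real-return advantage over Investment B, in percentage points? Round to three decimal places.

-4.072

Investment A real return: 1.0562/1.0737 − 1 = -1.6299%.
Investment B real return: 1.0992/1.073 − 1 = 2.4418%.
Difference: -1.6299 − 2.4418 = -4.0717 pp.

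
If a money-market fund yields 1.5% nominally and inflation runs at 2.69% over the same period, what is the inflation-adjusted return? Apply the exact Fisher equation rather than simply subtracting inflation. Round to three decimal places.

-1.159%

Real return via the Fisher equation: (1 + 1.5%)/(1 + 2.69%) − 1 = 1.015/1.0269 − 1 ≈ -0.01159.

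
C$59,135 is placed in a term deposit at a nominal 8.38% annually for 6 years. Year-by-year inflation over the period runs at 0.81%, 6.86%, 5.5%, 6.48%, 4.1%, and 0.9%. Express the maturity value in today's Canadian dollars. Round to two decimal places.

Nominal value at maturity: C$59,135 × (1 + 8.38%)^6 ≈ C$95,838.38.
Price-level factor over 6 years: 1.0081 × 1.0686 × 1.055 × 1.0648 × 1.041 × 1.009 ≈ 1.2711042840.
Dividing the nominal maturity value by the price-level factor gives the value in today's money.

C$75,397.73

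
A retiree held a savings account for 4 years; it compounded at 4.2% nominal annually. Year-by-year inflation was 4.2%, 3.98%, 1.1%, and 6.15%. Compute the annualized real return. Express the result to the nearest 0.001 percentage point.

Cumulative inflation factor: 1.042 × 1.0398 × 1.011 × 1.0615 ≈ 1.16276.
Nominal growth factor: 1.17888. Real growth factor = 1.17888 / 1.16276 ≈ 1.01387.
Annualized: 1.01387^(1/4) − 1 ≈ 0.00345.

0.345%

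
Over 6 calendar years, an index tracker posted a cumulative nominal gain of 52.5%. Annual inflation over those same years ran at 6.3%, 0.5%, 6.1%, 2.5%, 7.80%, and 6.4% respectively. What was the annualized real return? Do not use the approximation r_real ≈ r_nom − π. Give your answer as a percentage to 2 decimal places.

2.27%

Cumulative inflation factor: 1.063 × 1.005 × 1.061 × 1.025 × 1.0780 × 1.064 ≈ 1.33260.
Nominal growth factor: 1.52500. Real growth factor = 1.52500 / 1.33260 ≈ 1.14438.
Annualized: 1.14438^(1/6) − 1 ≈ 0.02273.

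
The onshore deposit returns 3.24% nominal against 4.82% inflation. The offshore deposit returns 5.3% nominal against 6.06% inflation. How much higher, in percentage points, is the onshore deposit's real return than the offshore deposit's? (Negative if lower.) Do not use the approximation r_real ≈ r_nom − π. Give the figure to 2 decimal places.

The onshore deposit real return: 1.0324/1.0482 − 1 = -1.507%.
The offshore deposit real return: 1.053/1.0606 − 1 = -0.717%.
Difference: -1.507 − (-0.717) = -0.790 pp.

-0.79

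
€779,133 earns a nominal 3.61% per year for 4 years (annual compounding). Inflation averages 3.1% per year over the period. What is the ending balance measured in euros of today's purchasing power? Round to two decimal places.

€794,664.17

Nominal value at maturity: €779,133 × (1 + 3.61%)^4 ≈ €897,879.99.
Price-level factor over 4 years: (1 + 3.1%)^4 ≈ 1.1298860875.
Dividing the nominal maturity value by the price-level factor gives the value in today's money.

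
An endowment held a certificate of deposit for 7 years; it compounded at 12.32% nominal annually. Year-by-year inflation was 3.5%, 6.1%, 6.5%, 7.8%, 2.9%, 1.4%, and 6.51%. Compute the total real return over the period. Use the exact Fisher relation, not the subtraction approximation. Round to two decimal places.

Cumulative inflation factor: 1.035 × 1.061 × 1.065 × 1.078 × 1.029 × 1.014 × 1.0651 ≈ 1.40110.
Nominal growth factor: 2.25528. Real growth factor = 2.25528 / 1.40110 ≈ 1.60965.
Total real return ≈ 60.9651%.

60.97%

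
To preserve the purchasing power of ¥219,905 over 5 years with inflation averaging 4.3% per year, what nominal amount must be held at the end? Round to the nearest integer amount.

¥271,429

Cumulative price-level factor: (1+4.3%)^5 ≈ 1.2343023110.
Multiplying ¥219,905 by the price-level factor gives the future nominal sum.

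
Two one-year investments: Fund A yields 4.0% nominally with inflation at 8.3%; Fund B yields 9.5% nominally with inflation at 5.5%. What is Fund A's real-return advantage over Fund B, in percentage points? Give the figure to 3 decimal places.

-7.762

Fund A real return: 1.040/1.083 − 1 = -3.9705%.
Fund B real return: 1.095/1.055 − 1 = 3.7915%.
Difference: -3.9705 − 3.7915 = -7.7620 pp.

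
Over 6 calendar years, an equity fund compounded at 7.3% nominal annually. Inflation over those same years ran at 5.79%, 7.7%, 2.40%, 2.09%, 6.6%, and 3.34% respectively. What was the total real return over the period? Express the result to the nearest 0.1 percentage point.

16.3%

Cumulative inflation factor: 1.0579 × 1.077 × 1.0240 × 1.0209 × 1.066 × 1.0334 ≈ 1.31211.
Nominal growth factor: 1.52615. Real growth factor = 1.52615 / 1.31211 ≈ 1.16313.
Total real return ≈ 16.3132%.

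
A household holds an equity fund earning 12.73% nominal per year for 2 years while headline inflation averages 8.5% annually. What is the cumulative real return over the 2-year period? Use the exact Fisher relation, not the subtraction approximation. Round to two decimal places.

7.95%

The annual real rate is (1+12.73%)/(1+8.5%) − 1 = 3.8986%.
Compounded over 2 years: (1 + 0.038986)^2 − 1 ≈ 0.07949.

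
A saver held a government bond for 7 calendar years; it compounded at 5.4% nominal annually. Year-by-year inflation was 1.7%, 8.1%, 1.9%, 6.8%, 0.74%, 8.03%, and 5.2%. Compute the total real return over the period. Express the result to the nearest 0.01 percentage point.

5.49%

Cumulative inflation factor: 1.017 × 1.081 × 1.019 × 1.068 × 1.0074 × 1.0803 × 1.052 ≈ 1.36979.
Nominal growth factor: 1.44505. Real growth factor = 1.44505 / 1.36979 ≈ 1.05495.
Total real return ≈ 5.4946%.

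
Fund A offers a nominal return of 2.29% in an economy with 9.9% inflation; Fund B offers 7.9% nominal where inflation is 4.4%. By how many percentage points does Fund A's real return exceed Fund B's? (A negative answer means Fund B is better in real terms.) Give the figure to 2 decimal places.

-10.28

Fund A real return: 1.0229/1.099 − 1 = -6.924%.
Fund B real return: 1.079/1.044 − 1 = 3.352%.
Difference: -6.924 − 3.352 = -10.276 pp.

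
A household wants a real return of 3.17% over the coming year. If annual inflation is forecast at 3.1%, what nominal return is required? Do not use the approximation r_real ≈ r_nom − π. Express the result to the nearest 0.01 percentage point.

By the Fisher equation, 1 + r_nom = (1 + 3.17%)(1 + 3.1%) = 1.0317 × 1.031 = 1.0636827.
So r_nom = 6.36827%.

6.37%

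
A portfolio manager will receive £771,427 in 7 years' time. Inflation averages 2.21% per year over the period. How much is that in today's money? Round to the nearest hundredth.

£661,974.28

Price-level factor over 7 years: (1 + 2.21%)^7 ≈ 1.1653428557.
Purchasing power today: £771,427 divided by that factor.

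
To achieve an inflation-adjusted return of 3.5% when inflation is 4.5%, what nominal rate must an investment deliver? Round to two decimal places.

8.16%

By the Fisher equation, 1 + r_nom = (1 + 3.5%)(1 + 4.5%) = 1.035 × 1.045 = 1.081575.
So r_nom = 8.1575%.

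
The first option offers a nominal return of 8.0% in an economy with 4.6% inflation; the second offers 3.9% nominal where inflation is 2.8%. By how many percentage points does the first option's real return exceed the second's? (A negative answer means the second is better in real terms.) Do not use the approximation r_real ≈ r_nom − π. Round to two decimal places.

The first option real return: 1.080/1.046 − 1 = 3.250%.
The second real return: 1.039/1.028 − 1 = 1.070%.
Difference: 3.250 − 1.070 = 2.180 pp.

2.18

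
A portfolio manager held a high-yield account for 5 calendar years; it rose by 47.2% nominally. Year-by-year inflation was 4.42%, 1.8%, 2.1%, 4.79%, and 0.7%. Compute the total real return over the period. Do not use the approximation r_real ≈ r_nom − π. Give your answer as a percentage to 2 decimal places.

28.53%

Cumulative inflation factor: 1.0442 × 1.018 × 1.021 × 1.0479 × 1.007 ≈ 1.14527.
Nominal growth factor: 1.47200. Real growth factor = 1.47200 / 1.14527 ≈ 1.28529.
Total real return ≈ 28.5290%.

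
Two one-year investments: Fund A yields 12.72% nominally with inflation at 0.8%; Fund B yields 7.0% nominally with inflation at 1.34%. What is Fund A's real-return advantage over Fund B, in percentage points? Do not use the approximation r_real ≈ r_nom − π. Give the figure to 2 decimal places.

Fund A real return: 1.1272/1.008 − 1 = 11.825%.
Fund B real return: 1.070/1.0134 − 1 = 5.585%.
Difference: 11.825 − 5.585 = 6.240 pp.

6.24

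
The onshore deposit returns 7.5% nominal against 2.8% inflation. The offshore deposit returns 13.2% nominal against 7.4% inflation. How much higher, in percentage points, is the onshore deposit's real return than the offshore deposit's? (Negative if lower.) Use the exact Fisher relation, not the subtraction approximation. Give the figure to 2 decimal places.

-0.83

The onshore deposit real return: 1.075/1.028 − 1 = 4.572%.
The offshore deposit real return: 1.132/1.074 − 1 = 5.400%.
Difference: 4.572 − 5.400 = -0.828 pp.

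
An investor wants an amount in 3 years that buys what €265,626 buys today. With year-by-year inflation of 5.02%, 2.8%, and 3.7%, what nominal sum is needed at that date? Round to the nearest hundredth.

€297,381.86

Cumulative price-level factor: 1.0502 × 1.028 × 1.037 = 1.1195510072.
Multiplying €265,626 by the price-level factor gives the future nominal sum.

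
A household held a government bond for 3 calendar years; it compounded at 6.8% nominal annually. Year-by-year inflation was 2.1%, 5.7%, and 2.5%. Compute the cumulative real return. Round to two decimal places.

Cumulative inflation factor: 1.021 × 1.057 × 1.025 ≈ 1.10618.
Nominal growth factor: 1.21819. Real growth factor = 1.21819 / 1.10618 ≈ 1.10126.
Total real return ≈ 10.1258%.

10.13%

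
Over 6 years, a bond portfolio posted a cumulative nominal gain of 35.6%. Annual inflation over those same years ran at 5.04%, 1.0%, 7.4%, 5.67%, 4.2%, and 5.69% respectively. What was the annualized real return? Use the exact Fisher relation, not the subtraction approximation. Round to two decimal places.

Cumulative inflation factor: 1.0504 × 1.010 × 1.074 × 1.0567 × 1.042 × 1.0569 ≈ 1.32597.
Nominal growth factor: 1.35600. Real growth factor = 1.35600 / 1.32597 ≈ 1.02265.
Annualized: 1.02265^(1/6) − 1 ≈ 0.00374.

0.37%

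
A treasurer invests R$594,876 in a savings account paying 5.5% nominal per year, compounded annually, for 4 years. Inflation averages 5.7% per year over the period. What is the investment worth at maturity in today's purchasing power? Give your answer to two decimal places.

R$590,386.39

Nominal value at maturity: R$594,876 × (1 + 5.5%)^4 ≈ R$736,947.05.
Price-level factor over 4 years: (1 + 5.7%)^4 ≈ 1.2482453280.
Dividing the nominal maturity value by the price-level factor gives the value in today's money.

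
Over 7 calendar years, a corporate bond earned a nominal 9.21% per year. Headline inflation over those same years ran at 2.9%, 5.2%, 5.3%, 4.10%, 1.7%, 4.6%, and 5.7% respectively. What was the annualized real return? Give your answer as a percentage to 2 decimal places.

Cumulative inflation factor: 1.029 × 1.052 × 1.053 × 1.0410 × 1.017 × 1.046 × 1.057 ≈ 1.33425.
Nominal growth factor: 1.85284. Real growth factor = 1.85284 / 1.33425 ≈ 1.38867.
Annualized: 1.38867^(1/7) − 1 ≈ 0.04802.

4.80%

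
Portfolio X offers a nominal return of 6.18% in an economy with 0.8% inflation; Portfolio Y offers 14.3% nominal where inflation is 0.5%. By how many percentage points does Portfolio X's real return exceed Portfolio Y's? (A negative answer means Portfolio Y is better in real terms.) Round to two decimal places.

Portfolio X real return: 1.0618/1.008 − 1 = 5.337%.
Portfolio Y real return: 1.143/1.005 − 1 = 13.731%.
Difference: 5.337 − 13.731 = -8.394 pp.

-8.39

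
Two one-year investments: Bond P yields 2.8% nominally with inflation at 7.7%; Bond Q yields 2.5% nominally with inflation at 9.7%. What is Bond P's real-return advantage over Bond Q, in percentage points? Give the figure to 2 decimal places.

2.01

Bond P real return: 1.028/1.077 − 1 = -4.550%.
Bond Q real return: 1.025/1.097 − 1 = -6.563%.
Difference: -4.550 − (-6.563) = 2.013 pp.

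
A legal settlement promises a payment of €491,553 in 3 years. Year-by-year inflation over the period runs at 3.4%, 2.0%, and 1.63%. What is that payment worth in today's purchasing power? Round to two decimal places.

Price-level factor over 3 years: 1.034 × 1.020 × 1.0163 = 1.071871284.
Purchasing power today: €491,553 divided by that factor.

€458,593.31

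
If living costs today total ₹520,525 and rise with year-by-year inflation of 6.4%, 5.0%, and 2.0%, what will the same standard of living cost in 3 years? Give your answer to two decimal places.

₹593,161.14

Cumulative price-level factor: 1.064 × 1.050 × 1.020 = 1.139544.
The nominal amount required is ₹520,525 scaled up by that factor.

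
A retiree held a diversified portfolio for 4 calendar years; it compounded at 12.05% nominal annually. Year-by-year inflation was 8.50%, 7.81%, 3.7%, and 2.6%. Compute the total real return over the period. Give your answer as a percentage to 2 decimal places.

26.66%

Cumulative inflation factor: 1.0850 × 1.0781 × 1.037 × 1.026 ≈ 1.24456.
Nominal growth factor: 1.57633. Real growth factor = 1.57633 / 1.24456 ≈ 1.26658.
Total real return ≈ 26.6580%.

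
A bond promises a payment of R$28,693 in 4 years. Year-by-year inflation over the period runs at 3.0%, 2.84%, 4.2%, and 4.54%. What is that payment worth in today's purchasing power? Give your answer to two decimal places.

R$24,867.18

Price-level factor over 4 years: 1.030 × 1.0284 × 1.042 × 1.0454 ≈ 1.1538504065.
Purchasing power today: R$28,693 divided by that factor.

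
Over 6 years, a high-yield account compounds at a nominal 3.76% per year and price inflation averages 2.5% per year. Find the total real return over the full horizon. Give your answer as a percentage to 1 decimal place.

7.6%

The annual real rate is (1+3.76%)/(1+2.5%) − 1 = 1.2293%.
Compounded over 6 years: (1 + 0.012293)^6 − 1 ≈ 0.07606.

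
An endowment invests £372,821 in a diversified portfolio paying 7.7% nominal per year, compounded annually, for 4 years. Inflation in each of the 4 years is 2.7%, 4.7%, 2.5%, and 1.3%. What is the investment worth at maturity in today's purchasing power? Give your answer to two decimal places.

Nominal value at maturity: £372,821 × (1 + 7.7%)^4 ≈ £501,606.53.
Price-level factor over 4 years: 1.027 × 1.047 × 1.025 × 1.013 ≈ 1.1164786844.
The maturity value deflated by that factor is the answer in today's purchasing power.

£449,275.51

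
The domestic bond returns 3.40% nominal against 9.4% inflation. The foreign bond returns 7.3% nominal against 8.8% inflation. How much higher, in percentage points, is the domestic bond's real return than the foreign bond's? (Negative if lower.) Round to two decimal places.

The domestic bond real return: 1.0340/1.094 − 1 = -5.484%.
The foreign bond real return: 1.073/1.088 − 1 = -1.379%.
Difference: -5.484 − (-1.379) = -4.105 pp.

-4.11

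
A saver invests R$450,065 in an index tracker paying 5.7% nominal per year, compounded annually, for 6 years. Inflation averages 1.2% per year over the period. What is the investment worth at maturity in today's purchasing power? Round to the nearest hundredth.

R$584,308.35

Nominal value at maturity: R$450,065 × (1 + 5.7%)^6 ≈ R$627,661.03.
Price-level factor over 6 years: (1 + 1.2%)^6 ≈ 1.0741948725.
Dividing the nominal maturity value by the price-level factor gives the value in today's money.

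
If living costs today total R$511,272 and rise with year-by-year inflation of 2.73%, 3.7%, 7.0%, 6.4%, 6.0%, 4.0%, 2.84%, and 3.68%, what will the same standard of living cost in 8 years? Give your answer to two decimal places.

R$728,869.40

Cumulative price-level factor: 1.0273 × 1.037 × 1.070 × 1.064 × 1.060 × 1.040 × 1.0284 × 1.0368 ≈ 1.4256000805.
Multiplying R$511,272 by the price-level factor gives the future nominal sum.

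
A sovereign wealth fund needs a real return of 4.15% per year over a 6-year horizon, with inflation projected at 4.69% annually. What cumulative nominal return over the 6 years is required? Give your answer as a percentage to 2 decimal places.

68.03%

Required annual nominal rate: (1+4.15%)(1+4.69%) − 1 = 9.034635%.
Cumulative over 6 years: (1 + 0.09034635)^6 − 1 ≈ 0.68030.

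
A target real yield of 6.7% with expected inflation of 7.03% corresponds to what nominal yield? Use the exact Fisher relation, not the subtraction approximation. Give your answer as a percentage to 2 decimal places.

By the Fisher equation, 1 + r_nom = (1 + 6.7%)(1 + 7.03%) = 1.067 × 1.0703 = 1.1420101.
So r_nom = 14.20101%.

14.20%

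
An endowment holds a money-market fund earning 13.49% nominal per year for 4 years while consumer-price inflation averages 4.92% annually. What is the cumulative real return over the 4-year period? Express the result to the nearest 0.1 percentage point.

36.9%

The annual real rate is (1+13.49%)/(1+4.92%) − 1 = 8.1681%.
Compounded over 4 years: (1 + 0.081681)^4 − 1 ≈ 0.36898.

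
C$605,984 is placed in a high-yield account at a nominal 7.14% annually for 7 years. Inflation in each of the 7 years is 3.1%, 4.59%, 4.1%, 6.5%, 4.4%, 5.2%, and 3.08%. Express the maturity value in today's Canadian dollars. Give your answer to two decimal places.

Nominal value at maturity: C$605,984 × (1 + 7.14%)^7 ≈ C$982,025.24.
Price-level factor over 7 years: 1.031 × 1.0459 × 1.041 × 1.065 × 1.044 × 1.052 × 1.0308 ≈ 1.3534425128.
The maturity value deflated by that factor is the answer in today's purchasing power.

C$725,575.88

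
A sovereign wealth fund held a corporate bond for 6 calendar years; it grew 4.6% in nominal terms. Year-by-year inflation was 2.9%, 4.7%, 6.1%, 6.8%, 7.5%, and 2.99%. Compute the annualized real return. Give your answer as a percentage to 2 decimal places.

Cumulative inflation factor: 1.029 × 1.047 × 1.061 × 1.068 × 1.075 × 1.0299 ≈ 1.35161.
Nominal growth factor: 1.04600. Real growth factor = 1.04600 / 1.35161 ≈ 0.77389.
Annualized: 0.77389^(1/6) − 1 ≈ -0.04182.

-4.18%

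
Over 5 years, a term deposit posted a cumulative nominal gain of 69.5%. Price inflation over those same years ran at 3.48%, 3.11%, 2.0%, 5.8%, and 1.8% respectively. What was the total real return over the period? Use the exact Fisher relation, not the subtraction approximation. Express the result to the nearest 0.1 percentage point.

Cumulative inflation factor: 1.0348 × 1.0311 × 1.020 × 1.058 × 1.018 ≈ 1.17217.
Nominal growth factor: 1.69500. Real growth factor = 1.69500 / 1.17217 ≈ 1.44604.
Total real return ≈ 44.6035%.

44.6%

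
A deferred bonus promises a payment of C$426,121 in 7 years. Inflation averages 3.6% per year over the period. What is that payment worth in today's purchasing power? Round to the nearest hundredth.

Price-level factor over 7 years: (1 + 3.6%)^7 ≈ 1.2809090317.
Purchasing power today: C$426,121 divided by that factor.

C$332,670.77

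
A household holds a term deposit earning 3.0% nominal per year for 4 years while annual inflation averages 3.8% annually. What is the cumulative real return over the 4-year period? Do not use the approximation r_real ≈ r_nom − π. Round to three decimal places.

-3.047%

The annual real rate is (1+3.0%)/(1+3.8%) − 1 = -0.7707%.
Compounded over 4 years: (1 + -0.007707)^4 − 1 ≈ -0.03047.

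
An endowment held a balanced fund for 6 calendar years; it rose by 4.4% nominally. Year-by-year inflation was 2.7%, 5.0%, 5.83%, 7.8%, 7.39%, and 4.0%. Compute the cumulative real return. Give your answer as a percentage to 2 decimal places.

-24.02%

Cumulative inflation factor: 1.027 × 1.050 × 1.0583 × 1.078 × 1.0739 × 1.040 ≈ 1.37399.
Nominal growth factor: 1.04400. Real growth factor = 1.04400 / 1.37399 ≈ 0.75983.
Total real return ≈ -24.0171%.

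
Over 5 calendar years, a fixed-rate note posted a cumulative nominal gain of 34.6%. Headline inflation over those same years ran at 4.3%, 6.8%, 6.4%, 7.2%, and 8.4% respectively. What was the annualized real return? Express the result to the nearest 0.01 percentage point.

-0.46%

Cumulative inflation factor: 1.043 × 1.068 × 1.064 × 1.072 × 1.084 ≈ 1.37728.
Nominal growth factor: 1.34600. Real growth factor = 1.34600 / 1.37728 ≈ 0.97729.
Annualized: 0.97729^(1/5) − 1 ≈ -0.00458.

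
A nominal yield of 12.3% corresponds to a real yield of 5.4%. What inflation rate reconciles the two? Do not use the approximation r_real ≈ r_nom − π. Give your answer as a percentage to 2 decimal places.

From (1+r_nom) = (1+r_real)(1+π), we get 1+π = (1 + 12.3%)/(1 + 5.4%) = 1.123/1.054 ≈ 1.06546.
So π ≈ 6.5465%.

6.55%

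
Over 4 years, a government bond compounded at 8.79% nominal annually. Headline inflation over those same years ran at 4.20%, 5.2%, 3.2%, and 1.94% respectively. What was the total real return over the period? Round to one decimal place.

Cumulative inflation factor: 1.0420 × 1.052 × 1.032 × 1.0194 ≈ 1.15321.
Nominal growth factor: 1.40073. Real growth factor = 1.40073 / 1.15321 ≈ 1.21464.
Total real return ≈ 21.4642%.

21.5%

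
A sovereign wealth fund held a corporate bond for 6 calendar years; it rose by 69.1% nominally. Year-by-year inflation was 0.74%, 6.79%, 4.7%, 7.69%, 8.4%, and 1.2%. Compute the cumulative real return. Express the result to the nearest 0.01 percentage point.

27.08%

Cumulative inflation factor: 1.0074 × 1.0679 × 1.047 × 1.0769 × 1.084 × 1.012 ≈ 1.33065.
Nominal growth factor: 1.69100. Real growth factor = 1.69100 / 1.33065 ≈ 1.27081.
Total real return ≈ 27.0806%.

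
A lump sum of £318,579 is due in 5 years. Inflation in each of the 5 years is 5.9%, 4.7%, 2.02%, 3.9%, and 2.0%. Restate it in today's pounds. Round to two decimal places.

Price-level factor over 5 years: 1.059 × 1.047 × 1.0202 × 1.039 × 1.020 ≈ 1.1987915700.
Purchasing power today: £318,579 divided by that factor.

£265,750.12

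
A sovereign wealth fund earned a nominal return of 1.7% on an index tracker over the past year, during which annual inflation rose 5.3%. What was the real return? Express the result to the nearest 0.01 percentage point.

-3.42%

Real return via the Fisher equation: (1 + 1.7%)/(1 + 5.3%) − 1 = 1.017/1.053 − 1 ≈ -0.03419.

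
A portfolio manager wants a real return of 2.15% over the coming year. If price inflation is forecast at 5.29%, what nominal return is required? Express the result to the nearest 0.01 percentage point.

7.55%

By the Fisher equation, 1 + r_nom = (1 + 2.15%)(1 + 5.29%) = 1.0215 × 1.0529 = 1.07553735.
So r_nom = 7.553735%.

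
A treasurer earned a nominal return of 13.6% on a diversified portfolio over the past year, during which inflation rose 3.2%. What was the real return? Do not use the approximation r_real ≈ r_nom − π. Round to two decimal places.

10.08%

Real return via the Fisher equation: (1 + 13.6%)/(1 + 3.2%) − 1 = 1.136/1.032 − 1 ≈ 0.10078.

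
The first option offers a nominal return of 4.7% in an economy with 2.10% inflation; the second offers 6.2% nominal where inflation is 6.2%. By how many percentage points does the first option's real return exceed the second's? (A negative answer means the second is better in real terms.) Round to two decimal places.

2.55

The first option real return: 1.047/1.0210 − 1 = 2.547%.
The second real return: 1.062/1.062 − 1 = 0.000%.
Difference: 2.547 − 0.000 = 2.547 pp.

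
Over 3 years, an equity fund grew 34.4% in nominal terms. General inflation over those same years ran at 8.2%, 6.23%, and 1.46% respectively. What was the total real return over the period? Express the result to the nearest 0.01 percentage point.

Cumulative inflation factor: 1.082 × 1.0623 × 1.0146 ≈ 1.16619.
Nominal growth factor: 1.34400. Real growth factor = 1.34400 / 1.16619 ≈ 1.15247.
Total real return ≈ 15.2471%.

15.25%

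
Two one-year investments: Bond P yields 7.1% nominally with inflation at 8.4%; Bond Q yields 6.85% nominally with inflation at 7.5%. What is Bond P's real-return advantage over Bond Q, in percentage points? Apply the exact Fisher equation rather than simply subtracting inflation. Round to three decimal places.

Bond P real return: 1.071/1.084 − 1 = -1.1993%.
Bond Q real return: 1.0685/1.075 − 1 = -0.6047%.
Difference: -1.1993 − (-0.6047) = -0.5946 pp.

-0.595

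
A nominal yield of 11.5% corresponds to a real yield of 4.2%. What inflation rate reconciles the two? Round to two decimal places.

7.01%

From (1+r_nom) = (1+r_real)(1+π), we get 1+π = (1 + 11.5%)/(1 + 4.2%) = 1.115/1.042 ≈ 1.07006.
So π ≈ 7.0058%.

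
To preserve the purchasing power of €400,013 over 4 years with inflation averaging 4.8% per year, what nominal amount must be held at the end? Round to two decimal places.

€482,524.35

Cumulative price-level factor: (1+4.8%)^4 ≈ 1.2062716764.
The nominal amount required is €400,013 scaled up by that factor.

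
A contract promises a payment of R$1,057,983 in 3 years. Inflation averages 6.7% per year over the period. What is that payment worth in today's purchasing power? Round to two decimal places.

Price-level factor over 3 years: (1 + 6.7%)^3 = 1.214767763.
Purchasing power today: R$1,057,983 divided by that factor.

R$870,934.37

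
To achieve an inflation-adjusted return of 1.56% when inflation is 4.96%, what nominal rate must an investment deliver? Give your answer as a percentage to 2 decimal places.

By the Fisher equation, 1 + r_nom = (1 + 1.56%)(1 + 4.96%) = 1.0156 × 1.0496 = 1.06597376.
So r_nom = 6.597376%.

6.60%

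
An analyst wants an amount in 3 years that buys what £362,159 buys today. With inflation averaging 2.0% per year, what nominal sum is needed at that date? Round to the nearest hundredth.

£384,326.03

Cumulative price-level factor: (1+2.0%)^3 = 1.061208.
The nominal amount required is £362,159 scaled up by that factor.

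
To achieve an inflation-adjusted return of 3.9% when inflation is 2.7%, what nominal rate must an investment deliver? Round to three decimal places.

6.705%

By the Fisher equation, 1 + r_nom = (1 + 3.9%)(1 + 2.7%) = 1.039 × 1.027 = 1.067053.
So r_nom = 6.7053%.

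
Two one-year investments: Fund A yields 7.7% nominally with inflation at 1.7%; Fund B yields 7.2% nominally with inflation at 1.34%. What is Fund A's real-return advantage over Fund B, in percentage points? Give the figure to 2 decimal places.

0.12

Fund A real return: 1.077/1.017 − 1 = 5.900%.
Fund B real return: 1.072/1.0134 − 1 = 5.783%.
Difference: 5.900 − 5.783 = 0.117 pp.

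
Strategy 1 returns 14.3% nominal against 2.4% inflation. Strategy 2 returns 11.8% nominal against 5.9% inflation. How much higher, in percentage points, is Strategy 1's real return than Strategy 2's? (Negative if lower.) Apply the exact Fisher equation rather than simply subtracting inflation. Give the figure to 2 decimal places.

Strategy 1 real return: 1.143/1.024 − 1 = 11.621%.
Strategy 2 real return: 1.118/1.059 − 1 = 5.571%.
Difference: 11.621 − 5.571 = 6.050 pp.

6.05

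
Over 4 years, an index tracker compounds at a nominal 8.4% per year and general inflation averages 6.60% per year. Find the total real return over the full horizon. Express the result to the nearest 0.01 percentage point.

The annual real rate is (1+8.4%)/(1+6.60%) − 1 = 1.6886%.
Compounded over 4 years: (1 + 0.016886)^4 − 1 ≈ 0.06927.

6.93%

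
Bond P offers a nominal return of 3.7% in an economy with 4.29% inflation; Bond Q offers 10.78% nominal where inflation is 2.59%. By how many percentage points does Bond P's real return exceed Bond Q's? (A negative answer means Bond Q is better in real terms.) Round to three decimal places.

Bond P real return: 1.037/1.0429 − 1 = -0.5657%.
Bond Q real return: 1.1078/1.0259 − 1 = 7.9832%.
Difference: -0.5657 − 7.9832 = -8.5489 pp.

-8.549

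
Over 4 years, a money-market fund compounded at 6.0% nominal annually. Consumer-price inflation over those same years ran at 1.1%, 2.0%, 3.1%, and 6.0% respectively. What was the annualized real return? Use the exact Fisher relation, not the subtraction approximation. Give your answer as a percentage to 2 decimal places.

2.88%

Cumulative inflation factor: 1.011 × 1.020 × 1.031 × 1.060 ≈ 1.12698.
Nominal growth factor: 1.26248. Real growth factor = 1.26248 / 1.12698 ≈ 1.12023.
Annualized: 1.12023^(1/4) − 1 ≈ 0.02879.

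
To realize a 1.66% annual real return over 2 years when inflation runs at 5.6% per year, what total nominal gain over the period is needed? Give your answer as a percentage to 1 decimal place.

15.2%

Required annual nominal rate: (1+1.66%)(1+5.6%) − 1 = 7.35296%.
Cumulative over 2 years: (1 + 0.0735296)^2 − 1 ≈ 0.15247.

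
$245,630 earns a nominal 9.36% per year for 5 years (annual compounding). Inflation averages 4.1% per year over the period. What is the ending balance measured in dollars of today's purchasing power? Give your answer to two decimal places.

Nominal value at maturity: $245,630 × (1 + 9.36%)^5 ≈ $384,214.65.
Price-level factor over 5 years: (1 + 4.1%)^5 ≈ 1.2225134547.
Dividing the nominal maturity value by the price-level factor gives the value in today's money.

$314,282.55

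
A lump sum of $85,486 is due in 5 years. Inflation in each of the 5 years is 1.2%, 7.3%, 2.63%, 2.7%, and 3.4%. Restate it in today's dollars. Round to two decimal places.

Price-level factor over 5 years: 1.012 × 1.073 × 1.0263 × 1.027 × 1.034 ≈ 1.1834380966.
Purchasing power today: $85,486 divided by that factor.

$72,235.29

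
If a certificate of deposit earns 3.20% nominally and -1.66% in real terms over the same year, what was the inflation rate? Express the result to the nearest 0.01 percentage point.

4.94%

From (1+r_nom) = (1+r_real)(1+π), we get 1+π = (1 + 3.20%)/(1 − 1.66%) = 1.0320/0.9834 ≈ 1.04942.
So π ≈ 4.9420%.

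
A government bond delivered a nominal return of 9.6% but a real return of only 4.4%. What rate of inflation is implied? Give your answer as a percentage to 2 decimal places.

4.98%

From (1+r_nom) = (1+r_real)(1+π), we get 1+π = (1 + 9.6%)/(1 + 4.4%) = 1.096/1.044 ≈ 1.04981.
So π ≈ 4.9808%.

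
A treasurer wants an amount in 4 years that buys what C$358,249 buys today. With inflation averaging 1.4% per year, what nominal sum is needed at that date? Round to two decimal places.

Cumulative price-level factor: (1+1.4%)^4 ≈ 1.0571870144.
Multiplying C$358,249 by the price-level factor gives the future nominal sum.

C$378,736.19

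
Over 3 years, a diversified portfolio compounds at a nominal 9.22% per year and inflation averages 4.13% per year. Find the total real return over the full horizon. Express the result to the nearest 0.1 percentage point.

The annual real rate is (1+9.22%)/(1+4.13%) − 1 = 4.8881%.
Compounded over 3 years: (1 + 0.048881)^3 − 1 ≈ 0.15393.

15.4%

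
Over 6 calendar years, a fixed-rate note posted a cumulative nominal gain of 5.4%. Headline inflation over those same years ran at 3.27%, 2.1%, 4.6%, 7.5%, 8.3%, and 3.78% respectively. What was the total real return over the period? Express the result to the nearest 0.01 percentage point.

-20.90%

Cumulative inflation factor: 1.0327 × 1.021 × 1.046 × 1.075 × 1.083 × 1.0378 ≈ 1.33255.
Nominal growth factor: 1.05400. Real growth factor = 1.05400 / 1.33255 ≈ 0.79097.
Total real return ≈ -20.9033%.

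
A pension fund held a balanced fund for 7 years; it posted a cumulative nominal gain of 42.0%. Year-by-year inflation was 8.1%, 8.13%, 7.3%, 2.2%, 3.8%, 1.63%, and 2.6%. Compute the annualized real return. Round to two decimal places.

Cumulative inflation factor: 1.081 × 1.0813 × 1.073 × 1.022 × 1.038 × 1.0163 × 1.026 ≈ 1.38736.
Nominal growth factor: 1.42000. Real growth factor = 1.42000 / 1.38736 ≈ 1.02353.
Annualized: 1.02353^(1/7) − 1 ≈ 0.00333.

0.33%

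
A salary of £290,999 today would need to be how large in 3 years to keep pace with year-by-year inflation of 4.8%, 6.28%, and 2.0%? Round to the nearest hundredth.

£330,601.25

Cumulative price-level factor: 1.048 × 1.0628 × 1.020 = 1.136090688.
The nominal amount required is £290,999 scaled up by that factor.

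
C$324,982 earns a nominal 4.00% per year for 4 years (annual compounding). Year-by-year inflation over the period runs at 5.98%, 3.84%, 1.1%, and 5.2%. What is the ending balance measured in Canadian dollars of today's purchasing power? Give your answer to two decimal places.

C$324,815.82

Nominal value at maturity: C$324,982 × (1 + 4.00%)^4 ≈ C$380,182.97.
Price-level factor over 4 years: 1.0598 × 1.0384 × 1.011 × 1.052 ≈ 1.1704570721.
The maturity value deflated by that factor is the answer in today's purchasing power.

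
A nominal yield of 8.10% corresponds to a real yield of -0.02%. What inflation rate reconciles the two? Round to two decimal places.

8.12%

From (1+r_nom) = (1+r_real)(1+π), we get 1+π = (1 + 8.10%)/(1 − 0.02%) = 1.0810/0.9998 ≈ 1.08122.
So π ≈ 8.1216%.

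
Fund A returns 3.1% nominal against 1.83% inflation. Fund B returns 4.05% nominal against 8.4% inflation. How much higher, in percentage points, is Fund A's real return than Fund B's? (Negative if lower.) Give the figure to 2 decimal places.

Fund A real return: 1.031/1.0183 − 1 = 1.247%.
Fund B real return: 1.0405/1.084 − 1 = -4.013%.
Difference: 1.247 − (-4.013) = 5.260 pp.

5.26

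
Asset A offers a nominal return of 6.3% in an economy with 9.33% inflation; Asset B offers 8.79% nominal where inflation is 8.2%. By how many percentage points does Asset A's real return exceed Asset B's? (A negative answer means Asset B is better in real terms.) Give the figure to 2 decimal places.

Asset A real return: 1.063/1.0933 − 1 = -2.771%.
Asset B real return: 1.0879/1.082 − 1 = 0.545%.
Difference: -2.771 − 0.545 = -3.316 pp.

-3.32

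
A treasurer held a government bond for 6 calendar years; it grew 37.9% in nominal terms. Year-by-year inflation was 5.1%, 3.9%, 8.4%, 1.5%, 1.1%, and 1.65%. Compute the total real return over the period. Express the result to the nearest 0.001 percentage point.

Cumulative inflation factor: 1.051 × 1.039 × 1.084 × 1.015 × 1.011 × 1.0165 ≈ 1.23473.
Nominal growth factor: 1.37900. Real growth factor = 1.37900 / 1.23473 ≈ 1.11684.
Total real return ≈ 11.6843%.

11.684%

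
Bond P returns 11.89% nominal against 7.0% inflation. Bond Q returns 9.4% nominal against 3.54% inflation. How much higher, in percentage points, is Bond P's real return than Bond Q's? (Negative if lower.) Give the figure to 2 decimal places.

-1.09

Bond P real return: 1.1189/1.070 − 1 = 4.570%.
Bond Q real return: 1.094/1.0354 − 1 = 5.660%.
Difference: 4.570 − 5.660 = -1.090 pp.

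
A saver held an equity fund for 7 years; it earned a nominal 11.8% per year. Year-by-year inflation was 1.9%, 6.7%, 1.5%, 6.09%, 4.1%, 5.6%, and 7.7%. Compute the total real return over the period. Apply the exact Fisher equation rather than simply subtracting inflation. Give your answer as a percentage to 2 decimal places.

Cumulative inflation factor: 1.019 × 1.067 × 1.015 × 1.0609 × 1.041 × 1.056 × 1.077 ≈ 1.38615.
Nominal growth factor: 2.18320. Real growth factor = 2.18320 / 1.38615 ≈ 1.57501.
Total real return ≈ 57.5010%.

57.50%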